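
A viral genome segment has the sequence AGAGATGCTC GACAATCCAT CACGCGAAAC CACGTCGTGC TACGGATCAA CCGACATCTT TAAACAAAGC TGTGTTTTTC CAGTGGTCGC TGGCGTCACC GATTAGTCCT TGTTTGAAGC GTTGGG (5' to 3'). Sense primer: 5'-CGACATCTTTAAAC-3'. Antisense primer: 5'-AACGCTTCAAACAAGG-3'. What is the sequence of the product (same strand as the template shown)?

5'-CGACATCTTTAAACAAAGCTGTGTTTTTCCAGTGGTCGCTGGCGTCACCGATTAGTCCTTGTTTGAAGCGTT-3'

Scanning the template, CGACATCTTTAAAC occurs at positions 52–65; this primer anneals to the bottom strand there with its 3' end pointing downstream.
Taking the reverse complement of AACGCTTCAAACAAGG gives CCTTGTTTGAAGCGTT, found at positions 108–123 on the template; the primer anneals here to the top strand with its 3' end pointing upstream.
The product is the template from position 52 through 123 (72 bp).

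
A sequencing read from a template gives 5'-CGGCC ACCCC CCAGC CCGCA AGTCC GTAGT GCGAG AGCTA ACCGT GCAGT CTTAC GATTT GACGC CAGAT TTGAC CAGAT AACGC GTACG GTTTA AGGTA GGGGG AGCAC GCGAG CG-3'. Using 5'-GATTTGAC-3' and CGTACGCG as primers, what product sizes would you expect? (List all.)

The forward primer GATTTGAC matches the top strand at positions 56–63, 68–75.
The reverse primer's reverse complement is CGCGTACG, matching at positions 83–90.
Each forward site pairs with the reverse site to give a product ending at position 90: sizes 35, 23 bp.

35 bp, 23 bp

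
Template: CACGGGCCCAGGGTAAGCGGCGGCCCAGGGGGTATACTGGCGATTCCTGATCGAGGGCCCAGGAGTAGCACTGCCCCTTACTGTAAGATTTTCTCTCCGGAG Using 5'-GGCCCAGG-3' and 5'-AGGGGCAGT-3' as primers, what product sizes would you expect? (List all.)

74 bp, 57 bp, 23 bp

The forward primer GGCCCAGG matches the top strand at positions 5–12, 22–29, 56–63.
The reverse primer's reverse complement is ACTGCCCCT, matching at positions 70–78.
Each forward site pairs with the reverse site to give a product ending at position 78: sizes 74, 57, 23 bp.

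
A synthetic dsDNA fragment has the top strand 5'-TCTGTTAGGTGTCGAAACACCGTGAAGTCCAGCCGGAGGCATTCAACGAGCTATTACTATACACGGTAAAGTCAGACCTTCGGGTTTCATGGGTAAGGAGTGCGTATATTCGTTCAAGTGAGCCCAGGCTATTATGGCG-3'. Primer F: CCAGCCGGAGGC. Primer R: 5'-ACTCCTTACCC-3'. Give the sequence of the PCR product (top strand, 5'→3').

Scanning the template, CCAGCCGGAGGC occurs at positions 29–40; this primer anneals to the bottom strand there with its 3' end pointing downstream.
The reverse primer's reverse complement is GGGTAAGGAGT, which matches the template at positions 91–101.
The product is the template from position 29 through 101 (73 bp).

5'-CCAGCCGGAGGCATTCAACGAGCTATTACTATACACGGTAAAGTCAGACCTTCGGGTTTCATGGGTAAGGAGT-3'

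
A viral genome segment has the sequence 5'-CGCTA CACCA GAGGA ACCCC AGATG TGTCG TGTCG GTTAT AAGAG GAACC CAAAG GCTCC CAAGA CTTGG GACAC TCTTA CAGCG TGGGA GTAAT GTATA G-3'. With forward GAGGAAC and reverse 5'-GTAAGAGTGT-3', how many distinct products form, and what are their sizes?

The forward primer GAGGAAC matches the top strand at positions 11–17, 43–49.
The reverse primer's reverse complement is ACACTCTTAC, matching at positions 72–81.
Each forward site pairs with the reverse site to give a product ending at position 81: sizes 71, 39 bp.

Two products: 71 bp, 39 bp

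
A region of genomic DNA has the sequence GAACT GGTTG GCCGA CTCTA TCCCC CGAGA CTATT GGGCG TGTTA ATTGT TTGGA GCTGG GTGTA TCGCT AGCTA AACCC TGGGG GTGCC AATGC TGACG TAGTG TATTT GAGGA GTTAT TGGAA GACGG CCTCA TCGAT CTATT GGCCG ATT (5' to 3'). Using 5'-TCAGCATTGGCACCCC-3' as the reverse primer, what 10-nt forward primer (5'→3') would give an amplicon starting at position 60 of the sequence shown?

5'-GGTGTATCGC-3'

The reverse primer's reverse complement GGGGTGCCAATGCTGA matches the template at positions 83–98; the product starts at position 60.
The forward primer is identical to the top strand over positions 60–69: GGTGTATCGC.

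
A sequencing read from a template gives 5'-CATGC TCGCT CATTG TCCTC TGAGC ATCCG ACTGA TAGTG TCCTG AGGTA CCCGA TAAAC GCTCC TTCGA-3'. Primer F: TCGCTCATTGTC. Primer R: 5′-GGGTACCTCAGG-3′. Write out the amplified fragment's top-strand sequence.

5'-TCGCTCATTGTCCTCTGAGCATCCGACTGATAGTGTCCTGAGGTACCC-3'

The forward primer matches the template at positions 6–17.
Reverse complement of the reverse primer: CCTGAGGTACCC. This occurs on the top strand at positions 42–53.
The product is the template from position 6 through 53 (48 bp).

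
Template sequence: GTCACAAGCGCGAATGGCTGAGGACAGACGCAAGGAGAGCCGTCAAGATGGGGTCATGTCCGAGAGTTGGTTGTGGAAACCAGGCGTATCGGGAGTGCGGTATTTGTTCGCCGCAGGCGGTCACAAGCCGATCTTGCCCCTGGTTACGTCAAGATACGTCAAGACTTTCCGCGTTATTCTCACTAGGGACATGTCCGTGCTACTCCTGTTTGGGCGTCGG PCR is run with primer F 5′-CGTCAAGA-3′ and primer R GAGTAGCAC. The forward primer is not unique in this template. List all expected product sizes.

165 bp, 59 bp, 49 bp

The forward primer CGTCAAGA matches the top strand at positions 41–48, 147–154, 157–164.
The reverse primer's reverse complement is GTGCTACTC, matching at positions 197–205.
Each forward site pairs with the reverse site to give a product ending at position 205: sizes 165, 59, 49 bp.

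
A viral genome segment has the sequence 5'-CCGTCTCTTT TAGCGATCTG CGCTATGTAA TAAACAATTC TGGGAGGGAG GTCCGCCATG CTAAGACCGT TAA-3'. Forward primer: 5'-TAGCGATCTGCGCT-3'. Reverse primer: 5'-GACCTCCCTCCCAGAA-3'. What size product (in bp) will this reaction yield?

The forward primer matches the template at positions 11–24.
The reverse primer's reverse complement is TTCTGGGAGGGAGGTC, which matches the template at positions 38–53.
Amplicon spans positions 11–53: 43 bp.

43 bp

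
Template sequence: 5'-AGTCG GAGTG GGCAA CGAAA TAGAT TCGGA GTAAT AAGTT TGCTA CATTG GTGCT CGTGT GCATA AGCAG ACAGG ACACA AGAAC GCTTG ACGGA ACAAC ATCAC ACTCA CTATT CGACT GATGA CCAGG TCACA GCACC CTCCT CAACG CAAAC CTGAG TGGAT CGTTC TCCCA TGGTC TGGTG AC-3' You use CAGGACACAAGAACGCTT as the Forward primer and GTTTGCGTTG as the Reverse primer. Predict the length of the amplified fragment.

84 bp

Forward primer CAGGACACAAGAACGCTT is found on the top strand at positions 72–89.
The reverse primer's reverse complement is CAACGCAAAC, which matches the template at positions 146–155.
The product runs from position 72 to position 155, so its length is 155 − 72 + 1 = 84 bp.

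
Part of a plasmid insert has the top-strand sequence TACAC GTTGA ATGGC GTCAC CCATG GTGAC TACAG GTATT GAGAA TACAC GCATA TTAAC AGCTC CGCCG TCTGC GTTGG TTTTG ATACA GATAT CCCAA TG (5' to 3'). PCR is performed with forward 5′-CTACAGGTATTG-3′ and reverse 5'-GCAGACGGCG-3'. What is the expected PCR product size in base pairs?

Forward primer CTACAGGTATTG is found on the top strand at positions 30–41.
The reverse primer's reverse complement is CGCCGTCTGC, which matches the template at positions 66–75.
The product runs from position 30 to position 75, so its length is 75 − 30 + 1 = 46 bp.

46 bp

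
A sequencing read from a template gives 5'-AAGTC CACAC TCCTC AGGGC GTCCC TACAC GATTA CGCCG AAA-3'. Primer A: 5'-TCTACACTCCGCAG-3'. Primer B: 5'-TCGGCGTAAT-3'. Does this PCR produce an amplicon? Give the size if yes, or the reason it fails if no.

Primer A (TCTACACTCCGCAG) does not match the top strand, and its reverse complement CTGCGGAGTGTAGA does not match either.
With no annealing site for primer A, no amplification occurs.

No product — primer A has no binding site in the template.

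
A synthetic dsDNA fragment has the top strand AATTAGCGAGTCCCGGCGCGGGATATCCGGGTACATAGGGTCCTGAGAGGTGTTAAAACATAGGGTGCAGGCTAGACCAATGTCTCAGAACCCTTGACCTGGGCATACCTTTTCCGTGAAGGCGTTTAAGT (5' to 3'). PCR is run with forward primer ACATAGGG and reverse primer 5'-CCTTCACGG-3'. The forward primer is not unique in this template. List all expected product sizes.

90 bp, 65 bp

The forward primer ACATAGGG matches the top strand at positions 33–40, 58–65.
The reverse primer's reverse complement is CCGTGAAGG, matching at positions 114–122.
Each forward site pairs with the reverse site to give a product ending at position 122: sizes 90, 65 bp.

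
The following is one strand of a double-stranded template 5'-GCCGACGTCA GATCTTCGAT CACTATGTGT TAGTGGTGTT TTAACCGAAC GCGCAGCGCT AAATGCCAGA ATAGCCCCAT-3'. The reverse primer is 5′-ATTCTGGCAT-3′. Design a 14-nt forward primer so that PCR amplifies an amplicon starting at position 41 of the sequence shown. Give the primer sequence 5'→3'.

5'-TTAACCGAACGCGC-3'

The reverse primer's reverse complement ATGCCAGAAT matches the template at positions 63–72; the product starts at position 41.
The forward primer is identical to the top strand over positions 41–54: TTAACCGAACGCGC.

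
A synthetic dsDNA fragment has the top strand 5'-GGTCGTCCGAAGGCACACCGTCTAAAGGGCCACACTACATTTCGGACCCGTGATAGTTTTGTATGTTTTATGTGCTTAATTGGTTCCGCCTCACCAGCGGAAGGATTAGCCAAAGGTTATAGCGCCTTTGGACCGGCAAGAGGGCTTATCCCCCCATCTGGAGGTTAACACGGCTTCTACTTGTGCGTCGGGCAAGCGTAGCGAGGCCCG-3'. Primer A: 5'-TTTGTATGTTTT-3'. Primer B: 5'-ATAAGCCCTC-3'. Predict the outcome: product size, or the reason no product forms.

Yes — a 92 bp product.

Primer A (TTTGTATGTTTT) matches the top strand at positions 58–69; it acts as a forward primer.
Primer B's reverse complement is GAGGGCTTAT, matching the top strand at positions 140–149; it acts as a reverse primer.
The 3' ends face each other across positions 58–149, giving a 92 bp product.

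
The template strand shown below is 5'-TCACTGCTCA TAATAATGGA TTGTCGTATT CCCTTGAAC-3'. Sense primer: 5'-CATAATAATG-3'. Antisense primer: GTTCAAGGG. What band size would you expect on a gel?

Forward primer CATAATAATG is found on the top strand at positions 9–18.
Reverse complement of the reverse primer: CCCTTGAAC. This occurs on the top strand at positions 31–39.
Amplicon spans positions 9–39: 31 bp.

31 bp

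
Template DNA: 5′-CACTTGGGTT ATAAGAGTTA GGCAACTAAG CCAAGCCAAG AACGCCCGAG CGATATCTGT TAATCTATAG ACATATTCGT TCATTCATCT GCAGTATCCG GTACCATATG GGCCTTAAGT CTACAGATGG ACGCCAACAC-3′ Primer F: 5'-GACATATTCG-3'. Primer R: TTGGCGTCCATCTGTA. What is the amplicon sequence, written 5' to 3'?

Forward primer GACATATTCG is found on the top strand at positions 70–79.
Taking the reverse complement of TTGGCGTCCATCTGTA gives TACAGATGGACGCCAA, found at positions 122–137 on the template; the primer anneals here to the top strand with its 3' end pointing upstream.
The product is the template from position 70 through 137 (68 bp).

5'-GACATATTCGTTCATTCATCTGCAGTATCCGGTACCATATGGGCCTTAAGTCTACAGATGGACGCCAA-3'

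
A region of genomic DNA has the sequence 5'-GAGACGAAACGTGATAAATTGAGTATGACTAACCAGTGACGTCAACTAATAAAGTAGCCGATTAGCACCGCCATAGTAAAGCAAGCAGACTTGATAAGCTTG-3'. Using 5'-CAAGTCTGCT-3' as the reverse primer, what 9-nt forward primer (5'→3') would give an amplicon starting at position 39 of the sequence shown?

5'-ACGTCAACT-3'

The reverse primer's reverse complement AGCAGACTTG matches the template at positions 84–93; the product starts at position 39.
The forward primer is identical to the top strand over positions 39–47: ACGTCAACT.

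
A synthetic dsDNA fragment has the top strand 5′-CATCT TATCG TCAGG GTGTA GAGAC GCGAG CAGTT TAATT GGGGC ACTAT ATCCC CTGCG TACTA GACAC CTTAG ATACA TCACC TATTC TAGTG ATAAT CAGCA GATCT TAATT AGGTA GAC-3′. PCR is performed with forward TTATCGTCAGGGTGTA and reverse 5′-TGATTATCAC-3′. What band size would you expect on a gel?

98 bp

Scanning the template, TTATCGTCAGGGTGTA occurs at positions 5–20; this primer anneals to the bottom strand there with its 3' end pointing downstream.
Reverse complement of the reverse primer: GTGATAATCA. This occurs on the top strand at positions 93–102.
Amplicon spans positions 5–102: 98 bp.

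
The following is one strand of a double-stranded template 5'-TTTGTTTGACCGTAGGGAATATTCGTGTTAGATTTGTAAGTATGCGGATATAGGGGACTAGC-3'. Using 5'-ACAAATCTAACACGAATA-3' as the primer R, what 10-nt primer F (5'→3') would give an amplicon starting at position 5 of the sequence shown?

5'-TTTGACCGTA-3'

The reverse primer's reverse complement TATTCGTGTTAGATTTGT matches the template at positions 20–37; the product starts at position 5.
The forward primer is identical to the top strand over positions 5–14: TTTGACCGTA.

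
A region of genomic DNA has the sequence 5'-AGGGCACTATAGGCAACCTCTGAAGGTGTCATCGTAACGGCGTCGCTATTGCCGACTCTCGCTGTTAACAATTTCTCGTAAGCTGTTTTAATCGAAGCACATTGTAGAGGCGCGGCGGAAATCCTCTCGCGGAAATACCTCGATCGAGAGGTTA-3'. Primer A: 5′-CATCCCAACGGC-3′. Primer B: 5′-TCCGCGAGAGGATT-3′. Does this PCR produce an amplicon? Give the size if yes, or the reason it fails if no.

No product — primer A has no binding site in the template.

Primer A (CATCCCAACGGC) does not match the top strand, and its reverse complement GCCGTTGGGATG does not match either.
With no annealing site for primer A, no amplification occurs.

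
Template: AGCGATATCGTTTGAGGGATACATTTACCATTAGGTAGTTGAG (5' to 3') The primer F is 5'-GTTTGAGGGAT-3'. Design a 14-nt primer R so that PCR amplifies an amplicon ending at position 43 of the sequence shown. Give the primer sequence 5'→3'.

5'-CTCAACTACCTAAT-3'

The forward primer binds at positions 10–20; the product's 3' end on the top strand is position 43.
The reverse primer anneals to the top strand over positions 30–43, i.e. to ATTAGGTAGTTGAG.
Its sequence written 5'→3' is the reverse complement: CTCAACTACCTAAT.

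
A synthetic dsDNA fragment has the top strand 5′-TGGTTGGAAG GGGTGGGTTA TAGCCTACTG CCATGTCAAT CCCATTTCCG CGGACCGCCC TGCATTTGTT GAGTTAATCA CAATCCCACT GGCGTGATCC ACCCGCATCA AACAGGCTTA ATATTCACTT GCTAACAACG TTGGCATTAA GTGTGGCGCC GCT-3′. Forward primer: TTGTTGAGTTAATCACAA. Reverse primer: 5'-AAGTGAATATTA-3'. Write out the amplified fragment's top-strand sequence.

Scanning the template, TTGTTGAGTTAATCACAA occurs at positions 66–83; this primer anneals to the bottom strand there with its 3' end pointing downstream.
Taking the reverse complement of AAGTGAATATTA gives TAATATTCACTT, found at positions 119–130 on the template; the primer anneals here to the top strand with its 3' end pointing upstream.
The product is the template from position 66 through 130 (65 bp).

5'-TTGTTGAGTTAATCACAATCCCACTGGCGTGATCCACCCGCATCAAACAGGCTTAATATTCACTT-3'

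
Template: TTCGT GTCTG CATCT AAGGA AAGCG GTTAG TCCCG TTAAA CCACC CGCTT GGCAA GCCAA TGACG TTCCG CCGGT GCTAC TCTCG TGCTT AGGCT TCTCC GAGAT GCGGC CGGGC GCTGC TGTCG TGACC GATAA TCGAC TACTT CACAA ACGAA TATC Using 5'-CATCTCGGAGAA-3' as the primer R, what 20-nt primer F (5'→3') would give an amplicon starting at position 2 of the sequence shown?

5'-TCGTGTCTGCATCTAAGGAA-3'

The reverse primer's reverse complement TTCTCCGAGATG matches the template at positions 95–106; the product starts at position 2.
The forward primer is identical to the top strand over positions 2–21: TCGTGTCTGCATCTAAGGAA.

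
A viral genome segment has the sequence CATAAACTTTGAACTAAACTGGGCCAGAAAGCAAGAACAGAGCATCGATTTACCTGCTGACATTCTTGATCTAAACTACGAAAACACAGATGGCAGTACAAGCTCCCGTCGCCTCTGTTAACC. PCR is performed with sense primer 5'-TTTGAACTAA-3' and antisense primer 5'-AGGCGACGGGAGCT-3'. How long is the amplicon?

Forward primer TTTGAACTAA is found on the top strand at positions 8–17.
Reverse complement of the reverse primer: AGCTCCCGTCGCCT. This occurs on the top strand at positions 101–114.
Amplicon spans positions 8–114: 107 bp.

107 bp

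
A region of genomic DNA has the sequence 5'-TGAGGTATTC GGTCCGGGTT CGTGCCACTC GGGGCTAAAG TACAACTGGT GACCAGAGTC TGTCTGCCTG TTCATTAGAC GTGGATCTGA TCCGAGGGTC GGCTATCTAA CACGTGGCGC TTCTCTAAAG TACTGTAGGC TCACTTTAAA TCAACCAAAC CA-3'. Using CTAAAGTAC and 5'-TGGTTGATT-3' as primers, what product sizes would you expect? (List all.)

123 bp, 33 bp

The forward primer CTAAAGTAC matches the top strand at positions 35–43, 125–133.
The reverse primer's reverse complement is AATCAACCA, matching at positions 149–157.
Each forward site pairs with the reverse site to give a product ending at position 157: sizes 123, 33 bp.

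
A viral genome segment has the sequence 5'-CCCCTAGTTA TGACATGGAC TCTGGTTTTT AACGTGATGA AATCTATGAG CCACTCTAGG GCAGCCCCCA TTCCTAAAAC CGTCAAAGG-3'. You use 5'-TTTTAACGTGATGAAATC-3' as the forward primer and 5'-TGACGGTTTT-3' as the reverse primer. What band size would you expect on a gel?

Forward primer TTTTAACGTGATGAAATC is found on the top strand at positions 27–44.
Taking the reverse complement of TGACGGTTTT gives AAAACCGTCA, found at positions 76–85 on the template; the primer anneals here to the top strand with its 3' end pointing upstream.
Product length = (reverse-primer end) − (forward-primer start) + 1 = 85 − 27 + 1 = 59 bp.

59 bp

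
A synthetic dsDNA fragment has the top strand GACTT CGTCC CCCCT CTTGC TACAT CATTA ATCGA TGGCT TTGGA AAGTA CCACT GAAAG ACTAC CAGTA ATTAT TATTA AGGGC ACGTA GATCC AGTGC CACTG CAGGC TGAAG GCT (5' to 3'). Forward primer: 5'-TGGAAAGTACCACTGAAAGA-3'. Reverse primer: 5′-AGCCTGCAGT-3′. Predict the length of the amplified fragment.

70 bp

Scanning the template, TGGAAAGTACCACTGAAAGA occurs at positions 42–61; this primer anneals to the bottom strand there with its 3' end pointing downstream.
Taking the reverse complement of AGCCTGCAGT gives ACTGCAGGCT, found at positions 102–111 on the template; the primer anneals here to the top strand with its 3' end pointing upstream.
Amplicon spans positions 42–111: 70 bp.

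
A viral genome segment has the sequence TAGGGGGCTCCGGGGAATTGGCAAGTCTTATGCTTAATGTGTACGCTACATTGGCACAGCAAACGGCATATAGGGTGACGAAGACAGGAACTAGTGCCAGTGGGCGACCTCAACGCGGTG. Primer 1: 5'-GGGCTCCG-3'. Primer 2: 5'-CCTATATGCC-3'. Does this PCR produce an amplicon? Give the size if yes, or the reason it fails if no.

Primer 1 (GGGCTCCG) matches the top strand at positions 5–12; it acts as a forward primer.
Primer 2's reverse complement is GGCATATAGG, matching the top strand at positions 65–74; it acts as a reverse primer.
The 3' ends face each other across positions 5–74, giving a 70 bp product.

Yes — a 70 bp product.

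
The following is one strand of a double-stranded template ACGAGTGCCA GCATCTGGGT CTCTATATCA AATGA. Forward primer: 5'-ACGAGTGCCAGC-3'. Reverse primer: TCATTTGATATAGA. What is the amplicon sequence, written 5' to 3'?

The forward primer matches the template at positions 1–12.
Reverse complement of the reverse primer: TCTATATCAAATGA. This occurs on the top strand at positions 22–35.
The product is the template from position 1 through 35 (35 bp).

5'-ACGAGTGCCAGCATCTGGGTCTCTATATCAAATGA-3'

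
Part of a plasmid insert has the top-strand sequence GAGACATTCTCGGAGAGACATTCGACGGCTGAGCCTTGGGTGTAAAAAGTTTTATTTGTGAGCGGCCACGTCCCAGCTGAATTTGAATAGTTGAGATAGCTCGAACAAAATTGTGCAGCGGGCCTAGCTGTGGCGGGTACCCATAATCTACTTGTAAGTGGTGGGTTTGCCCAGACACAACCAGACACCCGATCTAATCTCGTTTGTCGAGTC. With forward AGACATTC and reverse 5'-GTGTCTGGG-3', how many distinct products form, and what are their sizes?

The forward primer AGACATTC matches the top strand at positions 2–9, 16–23.
The reverse primer's reverse complement is CCCAGACAC, matching at positions 170–178.
Each forward site pairs with the reverse site to give a product ending at position 178: sizes 177, 163 bp.

Two products: 177 bp, 163 bp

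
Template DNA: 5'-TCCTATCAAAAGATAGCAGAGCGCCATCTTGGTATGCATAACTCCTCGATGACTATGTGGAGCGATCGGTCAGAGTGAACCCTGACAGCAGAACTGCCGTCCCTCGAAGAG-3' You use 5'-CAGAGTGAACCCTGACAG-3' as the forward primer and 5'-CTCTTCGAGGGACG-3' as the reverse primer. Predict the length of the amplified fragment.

Forward primer CAGAGTGAACCCTGACAG is found on the top strand at positions 71–88.
Reverse complement of the reverse primer: CGTCCCTCGAAGAG. This occurs on the top strand at positions 98–111.
Product length = (reverse-primer end) − (forward-primer start) + 1 = 111 − 71 + 1 = 41 bp.

41 bp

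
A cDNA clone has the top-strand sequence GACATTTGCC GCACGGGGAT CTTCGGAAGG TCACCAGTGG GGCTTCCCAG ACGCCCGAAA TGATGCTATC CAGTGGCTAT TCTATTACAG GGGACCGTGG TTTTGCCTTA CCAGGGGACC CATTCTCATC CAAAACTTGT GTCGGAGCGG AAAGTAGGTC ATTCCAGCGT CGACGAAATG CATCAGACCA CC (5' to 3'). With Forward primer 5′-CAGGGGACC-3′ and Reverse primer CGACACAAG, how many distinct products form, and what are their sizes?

Two products: 57 bp, 33 bp

The forward primer CAGGGGACC matches the top strand at positions 88–96, 112–120.
The reverse primer's reverse complement is CTTGTGTCG, matching at positions 136–144.
Each forward site pairs with the reverse site to give a product ending at position 144: sizes 57, 33 bp.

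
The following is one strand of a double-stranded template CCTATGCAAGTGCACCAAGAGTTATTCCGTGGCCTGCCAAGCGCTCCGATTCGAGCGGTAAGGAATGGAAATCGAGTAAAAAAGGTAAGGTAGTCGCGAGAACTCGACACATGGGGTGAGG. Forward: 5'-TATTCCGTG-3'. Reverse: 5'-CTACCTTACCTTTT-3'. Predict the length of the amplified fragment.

Forward primer TATTCCGTG is found on the top strand at positions 23–31.
Taking the reverse complement of CTACCTTACCTTTT gives AAAAGGTAAGGTAG, found at positions 80–93 on the template; the primer anneals here to the top strand with its 3' end pointing upstream.
The product runs from position 23 to position 93, so its length is 93 − 23 + 1 = 71 bp.

71 bp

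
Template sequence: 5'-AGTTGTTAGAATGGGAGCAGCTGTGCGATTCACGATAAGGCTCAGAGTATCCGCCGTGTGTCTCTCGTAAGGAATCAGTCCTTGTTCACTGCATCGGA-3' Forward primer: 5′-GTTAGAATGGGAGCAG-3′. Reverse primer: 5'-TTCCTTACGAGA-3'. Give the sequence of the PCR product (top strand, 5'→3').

5'-GTTAGAATGGGAGCAGCTGTGCGATTCACGATAAGGCTCAGAGTATCCGCCGTGTGTCTCTCGTAAGGAA-3'

The forward primer matches the template at positions 5–20.
Taking the reverse complement of TTCCTTACGAGA gives TCTCGTAAGGAA, found at positions 63–74 on the template; the primer anneals here to the top strand with its 3' end pointing upstream.
The product is the template from position 5 through 74 (70 bp).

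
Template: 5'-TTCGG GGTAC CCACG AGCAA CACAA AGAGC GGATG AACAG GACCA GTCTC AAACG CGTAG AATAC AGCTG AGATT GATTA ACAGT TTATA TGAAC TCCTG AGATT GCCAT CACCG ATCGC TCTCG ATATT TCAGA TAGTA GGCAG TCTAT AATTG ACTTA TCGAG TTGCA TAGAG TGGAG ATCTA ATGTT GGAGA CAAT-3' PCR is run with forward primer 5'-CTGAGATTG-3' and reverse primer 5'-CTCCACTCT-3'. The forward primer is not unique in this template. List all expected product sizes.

113 bp, 83 bp

The forward primer CTGAGATTG matches the top strand at positions 68–76, 98–106.
The reverse primer's reverse complement is AGAGTGGAG, matching at positions 172–180.
Each forward site pairs with the reverse site to give a product ending at position 180: sizes 113, 83 bp.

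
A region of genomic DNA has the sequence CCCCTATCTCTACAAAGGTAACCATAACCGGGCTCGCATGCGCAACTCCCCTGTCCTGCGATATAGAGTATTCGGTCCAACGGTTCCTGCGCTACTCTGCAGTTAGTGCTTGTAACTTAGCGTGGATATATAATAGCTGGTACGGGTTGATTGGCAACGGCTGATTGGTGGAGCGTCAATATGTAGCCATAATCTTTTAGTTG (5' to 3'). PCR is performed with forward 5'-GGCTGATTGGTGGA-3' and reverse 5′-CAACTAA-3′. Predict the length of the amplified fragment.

45 bp

Forward primer GGCTGATTGGTGGA is found on the top strand at positions 159–172.
Taking the reverse complement of CAACTAA gives TTAGTTG, found at positions 197–203 on the template; the primer anneals here to the top strand with its 3' end pointing upstream.
The product runs from position 159 to position 203, so its length is 203 − 159 + 1 = 45 bp.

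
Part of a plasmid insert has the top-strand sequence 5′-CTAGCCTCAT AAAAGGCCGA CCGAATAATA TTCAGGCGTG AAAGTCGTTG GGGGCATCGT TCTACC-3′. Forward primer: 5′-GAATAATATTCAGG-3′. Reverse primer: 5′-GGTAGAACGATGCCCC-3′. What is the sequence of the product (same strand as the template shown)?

5'-GAATAATATTCAGGCGTGAAAGTCGTTGGGGGCATCGTTCTACC-3'

The forward primer matches the template at positions 23–36.
Reverse complement of the reverse primer: GGGGCATCGTTCTACC. This occurs on the top strand at positions 51–66.
The product is the template from position 23 through 66 (44 bp).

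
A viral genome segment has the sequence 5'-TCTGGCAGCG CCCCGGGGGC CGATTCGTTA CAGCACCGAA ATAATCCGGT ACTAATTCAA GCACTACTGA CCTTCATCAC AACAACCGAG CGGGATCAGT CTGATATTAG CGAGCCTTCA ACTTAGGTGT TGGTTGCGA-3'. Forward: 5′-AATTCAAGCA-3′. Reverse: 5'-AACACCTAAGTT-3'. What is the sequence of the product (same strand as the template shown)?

Scanning the template, AATTCAAGCA occurs at positions 54–63; this primer anneals to the bottom strand there with its 3' end pointing downstream.
The reverse primer's reverse complement is AACTTAGGTGTT, which matches the template at positions 120–131.
The product is the template from position 54 through 131 (78 bp).

5'-AATTCAAGCACTACTGACCTTCATCACAACAACCGAGCGGGATCAGTCTGATATTAGCGAGCCTTCAACTTAGGTGTT-3'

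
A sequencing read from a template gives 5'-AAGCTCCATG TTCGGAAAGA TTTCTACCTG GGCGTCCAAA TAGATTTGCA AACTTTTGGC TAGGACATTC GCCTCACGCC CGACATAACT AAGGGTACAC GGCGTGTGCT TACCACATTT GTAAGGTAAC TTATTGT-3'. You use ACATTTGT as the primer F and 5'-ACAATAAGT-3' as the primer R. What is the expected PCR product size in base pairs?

23 bp

Scanning the template, ACATTTGT occurs at positions 115–122; this primer anneals to the bottom strand there with its 3' end pointing downstream.
Reverse complement of the reverse primer: ACTTATTGT. This occurs on the top strand at positions 129–137.
Amplicon spans positions 115–137: 23 bp.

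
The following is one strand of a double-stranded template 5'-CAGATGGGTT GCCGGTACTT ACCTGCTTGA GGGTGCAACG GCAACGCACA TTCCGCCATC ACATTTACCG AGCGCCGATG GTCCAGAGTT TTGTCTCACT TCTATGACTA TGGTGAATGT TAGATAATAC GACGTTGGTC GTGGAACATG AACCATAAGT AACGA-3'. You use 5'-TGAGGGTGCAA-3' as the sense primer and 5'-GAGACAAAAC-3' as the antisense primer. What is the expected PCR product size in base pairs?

The forward primer matches the template at positions 28–38.
The reverse primer's reverse complement is GTTTTGTCTC, which matches the template at positions 88–97.
Amplicon spans positions 28–97: 70 bp.

70 bp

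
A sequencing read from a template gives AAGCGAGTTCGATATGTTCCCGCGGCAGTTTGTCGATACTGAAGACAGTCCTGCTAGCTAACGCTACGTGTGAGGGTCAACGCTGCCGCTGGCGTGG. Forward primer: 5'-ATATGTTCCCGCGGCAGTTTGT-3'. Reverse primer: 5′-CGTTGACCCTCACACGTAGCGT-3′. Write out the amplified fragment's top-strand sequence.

5'-ATATGTTCCCGCGGCAGTTTGTCGATACTGAAGACAGTCCTGCTAGCTAACGCTACGTGTGAGGGTCAACG-3'

Scanning the template, ATATGTTCCCGCGGCAGTTTGT occurs at positions 12–33; this primer anneals to the bottom strand there with its 3' end pointing downstream.
Reverse complement of the reverse primer: ACGCTACGTGTGAGGGTCAACG. This occurs on the top strand at positions 61–82.
The product is the template from position 12 through 82 (71 bp).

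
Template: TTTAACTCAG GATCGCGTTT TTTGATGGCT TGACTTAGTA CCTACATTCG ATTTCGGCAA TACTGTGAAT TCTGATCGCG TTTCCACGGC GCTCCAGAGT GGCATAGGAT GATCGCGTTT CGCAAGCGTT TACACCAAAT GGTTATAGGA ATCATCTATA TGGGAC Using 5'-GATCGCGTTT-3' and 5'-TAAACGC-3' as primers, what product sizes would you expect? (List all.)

The forward primer GATCGCGTTT matches the top strand at positions 11–20, 74–83, 111–120.
The reverse primer's reverse complement is GCGTTTA, matching at positions 126–132.
Each forward site pairs with the reverse site to give a product ending at position 132: sizes 122, 59, 22 bp.

122 bp, 59 bp, 22 bp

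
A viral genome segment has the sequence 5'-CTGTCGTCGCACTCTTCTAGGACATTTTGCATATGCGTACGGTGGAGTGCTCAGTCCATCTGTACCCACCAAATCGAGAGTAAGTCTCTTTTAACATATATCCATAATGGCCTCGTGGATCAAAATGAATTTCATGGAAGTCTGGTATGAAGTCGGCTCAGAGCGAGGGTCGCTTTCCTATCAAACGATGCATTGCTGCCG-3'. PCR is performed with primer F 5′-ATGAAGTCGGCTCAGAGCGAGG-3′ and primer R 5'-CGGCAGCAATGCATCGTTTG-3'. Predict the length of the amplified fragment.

55 bp

Scanning the template, ATGAAGTCGGCTCAGAGCGAGG occurs at positions 147–168; this primer anneals to the bottom strand there with its 3' end pointing downstream.
Taking the reverse complement of CGGCAGCAATGCATCGTTTG gives CAAACGATGCATTGCTGCCG, found at positions 182–201 on the template; the primer anneals here to the top strand with its 3' end pointing upstream.
The product runs from position 147 to position 201, so its length is 201 − 147 + 1 = 55 bp.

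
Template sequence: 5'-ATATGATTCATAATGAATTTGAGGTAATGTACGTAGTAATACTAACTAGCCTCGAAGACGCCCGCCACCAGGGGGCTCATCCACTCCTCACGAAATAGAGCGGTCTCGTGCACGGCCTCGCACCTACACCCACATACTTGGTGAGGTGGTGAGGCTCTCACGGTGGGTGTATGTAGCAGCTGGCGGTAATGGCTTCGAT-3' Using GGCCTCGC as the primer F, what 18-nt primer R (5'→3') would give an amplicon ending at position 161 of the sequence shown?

5'-GTGAGAGCCTCACCACCT-3'

The forward primer binds at positions 114–121; the product's 3' end on the top strand is position 161.
The reverse primer anneals to the top strand over positions 144–161, i.e. to AGGTGGTGAGGCTCTCAC.
Its sequence written 5'→3' is the reverse complement: GTGAGAGCCTCACCACCT.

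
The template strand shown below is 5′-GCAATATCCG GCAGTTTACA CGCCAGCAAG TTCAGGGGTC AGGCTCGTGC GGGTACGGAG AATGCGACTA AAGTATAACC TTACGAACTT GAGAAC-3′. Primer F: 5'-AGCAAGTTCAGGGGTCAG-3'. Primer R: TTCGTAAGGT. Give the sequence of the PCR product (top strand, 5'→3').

The forward primer matches the template at positions 25–42.
The reverse primer's reverse complement is ACCTTACGAA, which matches the template at positions 78–87.
The product is the template from position 25 through 87 (63 bp).

5'-AGCAAGTTCAGGGGTCAGGCTCGTGCGGGTACGGAGAATGCGACTAAAGTATAACCTTACGAA-3'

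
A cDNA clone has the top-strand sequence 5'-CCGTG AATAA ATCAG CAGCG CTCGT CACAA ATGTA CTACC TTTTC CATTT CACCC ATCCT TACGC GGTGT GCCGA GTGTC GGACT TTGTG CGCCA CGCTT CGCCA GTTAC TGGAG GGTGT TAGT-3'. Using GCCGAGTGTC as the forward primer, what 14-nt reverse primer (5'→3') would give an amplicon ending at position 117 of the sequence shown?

The forward primer binds at positions 71–80; the product's 3' end on the top strand is position 117.
The reverse primer anneals to the top strand over positions 104–117, i.e. to CAGTTACTGGAGGG.
Its sequence written 5'→3' is the reverse complement: CCCTCCAGTAACTG.

5'-CCCTCCAGTAACTG-3'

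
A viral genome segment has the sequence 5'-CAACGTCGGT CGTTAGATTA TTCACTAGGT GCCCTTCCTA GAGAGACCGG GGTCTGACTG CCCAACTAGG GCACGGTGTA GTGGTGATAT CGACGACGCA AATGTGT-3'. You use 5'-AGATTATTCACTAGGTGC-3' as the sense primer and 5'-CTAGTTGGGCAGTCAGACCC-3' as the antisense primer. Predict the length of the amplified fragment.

Forward primer AGATTATTCACTAGGTGC is found on the top strand at positions 15–32.
Reverse complement of the reverse primer: GGGTCTGACTGCCCAACTAG. This occurs on the top strand at positions 50–69.
Product length = (reverse-primer end) − (forward-primer start) + 1 = 69 − 15 + 1 = 55 bp.

55 bp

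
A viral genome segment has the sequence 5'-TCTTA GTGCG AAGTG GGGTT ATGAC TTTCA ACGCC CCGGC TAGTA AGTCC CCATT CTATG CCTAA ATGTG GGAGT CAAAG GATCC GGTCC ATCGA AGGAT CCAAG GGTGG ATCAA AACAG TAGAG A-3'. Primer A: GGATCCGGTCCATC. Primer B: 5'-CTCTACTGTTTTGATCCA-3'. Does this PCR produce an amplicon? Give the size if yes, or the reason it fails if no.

Primer A (GGATCCGGTCCATC) matches the top strand at positions 80–93; it acts as a forward primer.
Primer B's reverse complement is TGGATCAAAACAGTAGAG, matching the top strand at positions 108–125; it acts as a reverse primer.
The 3' ends face each other across positions 80–125, giving a 46 bp product.

Yes — a 46 bp product.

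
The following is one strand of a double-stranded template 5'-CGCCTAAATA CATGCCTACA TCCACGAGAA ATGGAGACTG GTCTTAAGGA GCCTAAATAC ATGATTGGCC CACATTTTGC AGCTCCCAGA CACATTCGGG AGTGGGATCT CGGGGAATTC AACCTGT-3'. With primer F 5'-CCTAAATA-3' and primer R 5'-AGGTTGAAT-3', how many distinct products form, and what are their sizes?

The forward primer CCTAAATA matches the top strand at positions 3–10, 52–59.
The reverse primer's reverse complement is ATTCAACCT, matching at positions 117–125.
Each forward site pairs with the reverse site to give a product ending at position 125: sizes 123, 74 bp.

Two products: 123 bp, 74 bp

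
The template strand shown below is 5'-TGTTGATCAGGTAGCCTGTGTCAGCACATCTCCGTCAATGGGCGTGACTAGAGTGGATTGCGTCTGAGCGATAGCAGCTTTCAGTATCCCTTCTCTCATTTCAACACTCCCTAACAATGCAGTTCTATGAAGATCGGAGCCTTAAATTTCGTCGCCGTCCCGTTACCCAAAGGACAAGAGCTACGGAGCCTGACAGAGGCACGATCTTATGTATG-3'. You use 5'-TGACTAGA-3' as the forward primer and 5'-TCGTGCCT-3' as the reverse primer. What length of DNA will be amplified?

Forward primer TGACTAGA is found on the top strand at positions 45–52.
The reverse primer's reverse complement is AGGCACGA, which matches the template at positions 197–204.
Product length = (reverse-primer end) − (forward-primer start) + 1 = 204 − 45 + 1 = 160 bp.

160 bp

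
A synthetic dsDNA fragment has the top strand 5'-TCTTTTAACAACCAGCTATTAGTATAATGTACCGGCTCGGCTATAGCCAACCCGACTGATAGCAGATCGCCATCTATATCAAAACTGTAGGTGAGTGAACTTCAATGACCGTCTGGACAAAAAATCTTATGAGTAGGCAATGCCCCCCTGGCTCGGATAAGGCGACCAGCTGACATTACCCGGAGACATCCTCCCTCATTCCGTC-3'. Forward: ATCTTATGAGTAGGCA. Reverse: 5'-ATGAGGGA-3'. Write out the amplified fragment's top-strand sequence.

5'-ATCTTATGAGTAGGCAATGCCCCCCTGGCTCGGATAAGGCGACCAGCTGACATTACCCGGAGACATCCTCCCTCAT-3'

Scanning the template, ATCTTATGAGTAGGCA occurs at positions 124–139; this primer anneals to the bottom strand there with its 3' end pointing downstream.
Reverse complement of the reverse primer: TCCCTCAT. This occurs on the top strand at positions 192–199.
The product is the template from position 124 through 199 (76 bp).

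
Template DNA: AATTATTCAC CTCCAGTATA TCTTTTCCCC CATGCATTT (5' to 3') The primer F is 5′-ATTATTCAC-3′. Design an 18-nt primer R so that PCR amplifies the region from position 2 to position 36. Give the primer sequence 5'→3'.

The product's 3' end on the top strand is position 36.
The reverse primer anneals to the top strand over positions 19–36, i.e. to TATCTTTTCCCCCATGCA.
Its sequence written 5'→3' is the reverse complement: TGCATGGGGGAAAAGATA.

5'-TGCATGGGGGAAAAGATA-3'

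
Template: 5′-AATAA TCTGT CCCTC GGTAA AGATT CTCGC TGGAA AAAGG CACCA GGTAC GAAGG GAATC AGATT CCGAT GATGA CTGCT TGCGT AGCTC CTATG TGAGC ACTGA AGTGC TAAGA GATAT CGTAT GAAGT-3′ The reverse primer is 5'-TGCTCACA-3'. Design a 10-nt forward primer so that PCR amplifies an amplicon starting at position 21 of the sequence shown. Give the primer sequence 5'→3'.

The reverse primer's reverse complement TGTGAGCA matches the template at positions 94–101; the product starts at position 21.
The forward primer is identical to the top strand over positions 21–30: AGATTCTCGC.

5'-AGATTCTCGC-3'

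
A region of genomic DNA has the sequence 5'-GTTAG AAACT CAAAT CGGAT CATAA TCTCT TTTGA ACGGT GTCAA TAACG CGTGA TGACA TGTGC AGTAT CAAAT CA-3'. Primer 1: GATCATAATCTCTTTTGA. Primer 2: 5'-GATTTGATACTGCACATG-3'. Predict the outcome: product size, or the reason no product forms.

Yes — a 59 bp product.

Primer 1 (GATCATAATCTCTTTTGA) matches the top strand at positions 18–35; it acts as a forward primer.
Primer 2's reverse complement is CATGTGCAGTATCAAATC, matching the top strand at positions 59–76; it acts as a reverse primer.
The 3' ends face each other across positions 18–76, giving a 59 bp product.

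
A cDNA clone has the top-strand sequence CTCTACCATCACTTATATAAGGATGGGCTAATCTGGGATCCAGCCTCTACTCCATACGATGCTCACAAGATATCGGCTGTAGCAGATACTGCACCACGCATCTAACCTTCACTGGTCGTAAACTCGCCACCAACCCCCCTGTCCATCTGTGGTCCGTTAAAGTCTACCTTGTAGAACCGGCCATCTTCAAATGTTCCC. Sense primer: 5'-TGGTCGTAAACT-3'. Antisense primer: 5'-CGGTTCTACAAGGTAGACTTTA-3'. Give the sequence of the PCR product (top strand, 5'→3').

Forward primer TGGTCGTAAACT is found on the top strand at positions 113–124.
Reverse complement of the reverse primer: TAAAGTCTACCTTGTAGAACCG. This occurs on the top strand at positions 158–179.
The product is the template from position 113 through 179 (67 bp).

5'-TGGTCGTAAACTCGCCACCAACCCCCCTGTCCATCTGTGGTCCGTTAAAGTCTACCTTGTAGAACCG-3'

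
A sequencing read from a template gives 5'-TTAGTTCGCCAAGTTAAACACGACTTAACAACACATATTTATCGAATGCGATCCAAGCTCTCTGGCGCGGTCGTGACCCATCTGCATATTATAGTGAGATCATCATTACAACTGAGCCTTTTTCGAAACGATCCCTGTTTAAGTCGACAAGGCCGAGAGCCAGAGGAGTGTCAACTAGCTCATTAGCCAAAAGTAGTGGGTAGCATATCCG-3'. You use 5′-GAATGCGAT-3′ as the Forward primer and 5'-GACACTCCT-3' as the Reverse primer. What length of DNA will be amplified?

The forward primer matches the template at positions 44–52.
The reverse primer's reverse complement is AGGAGTGTC, which matches the template at positions 164–172.
The product runs from position 44 to position 172, so its length is 172 − 44 + 1 = 129 bp.

129 bp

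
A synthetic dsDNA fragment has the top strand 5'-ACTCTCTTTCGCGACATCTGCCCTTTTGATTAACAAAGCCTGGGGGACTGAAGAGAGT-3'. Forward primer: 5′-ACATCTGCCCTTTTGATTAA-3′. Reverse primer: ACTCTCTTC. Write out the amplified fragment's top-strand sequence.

5'-ACATCTGCCCTTTTGATTAACAAAGCCTGGGGGACTGAAGAGAGT-3'

Forward primer ACATCTGCCCTTTTGATTAA is found on the top strand at positions 14–33.
The reverse primer's reverse complement is GAAGAGAGT, which matches the template at positions 50–58.
The product is the template from position 14 through 58 (45 bp).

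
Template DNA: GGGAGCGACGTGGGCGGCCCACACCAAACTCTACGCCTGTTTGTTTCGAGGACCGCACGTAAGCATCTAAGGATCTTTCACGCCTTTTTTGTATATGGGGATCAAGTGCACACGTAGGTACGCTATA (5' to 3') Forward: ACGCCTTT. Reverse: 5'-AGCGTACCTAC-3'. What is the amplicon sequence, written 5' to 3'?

Scanning the template, ACGCCTTT occurs at positions 80–87; this primer anneals to the bottom strand there with its 3' end pointing downstream.
Taking the reverse complement of AGCGTACCTAC gives GTAGGTACGCT, found at positions 114–124 on the template; the primer anneals here to the top strand with its 3' end pointing upstream.
The product is the template from position 80 through 124 (45 bp).

5'-ACGCCTTTTTTGTATATGGGGATCAAGTGCACACGTAGGTACGCT-3'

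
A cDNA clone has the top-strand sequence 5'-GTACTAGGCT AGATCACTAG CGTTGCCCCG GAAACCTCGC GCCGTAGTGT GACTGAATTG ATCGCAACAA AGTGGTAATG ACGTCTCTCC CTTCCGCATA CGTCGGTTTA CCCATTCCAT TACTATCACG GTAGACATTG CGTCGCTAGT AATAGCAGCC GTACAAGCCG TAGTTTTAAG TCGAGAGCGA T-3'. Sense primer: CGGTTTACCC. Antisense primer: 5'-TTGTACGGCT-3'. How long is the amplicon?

63 bp

Scanning the template, CGGTTTACCC occurs at positions 104–113; this primer anneals to the bottom strand there with its 3' end pointing downstream.
The reverse primer's reverse complement is AGCCGTACAA, which matches the template at positions 157–166.
Product length = (reverse-primer end) − (forward-primer start) + 1 = 166 − 104 + 1 = 63 bp.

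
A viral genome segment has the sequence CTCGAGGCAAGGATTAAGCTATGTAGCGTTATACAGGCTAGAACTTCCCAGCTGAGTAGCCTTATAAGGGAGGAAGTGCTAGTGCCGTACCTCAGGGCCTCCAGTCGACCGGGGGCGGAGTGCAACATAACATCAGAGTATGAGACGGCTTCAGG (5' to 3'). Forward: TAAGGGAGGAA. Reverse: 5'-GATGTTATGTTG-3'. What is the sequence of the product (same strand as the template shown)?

Forward primer TAAGGGAGGAA is found on the top strand at positions 65–75.
Taking the reverse complement of GATGTTATGTTG gives CAACATAACATC, found at positions 123–134 on the template; the primer anneals here to the top strand with its 3' end pointing upstream.
The product is the template from position 65 through 134 (70 bp).

5'-TAAGGGAGGAAGTGCTAGTGCCGTACCTCAGGGCCTCCAGTCGACCGGGGGCGGAGTGCAACATAACATC-3'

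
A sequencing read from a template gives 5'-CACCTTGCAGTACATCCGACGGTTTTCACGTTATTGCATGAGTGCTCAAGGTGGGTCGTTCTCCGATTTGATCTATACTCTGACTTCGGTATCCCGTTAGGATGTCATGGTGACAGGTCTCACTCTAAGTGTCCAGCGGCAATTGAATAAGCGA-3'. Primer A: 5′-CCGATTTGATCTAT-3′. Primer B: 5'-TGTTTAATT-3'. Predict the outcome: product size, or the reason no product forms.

No product — primer B has no binding site in the template.

Primer B (TGTTTAATT) does not match the top strand, and its reverse complement AATTAAACA does not match either.
With no annealing site for primer B, no amplification occurs.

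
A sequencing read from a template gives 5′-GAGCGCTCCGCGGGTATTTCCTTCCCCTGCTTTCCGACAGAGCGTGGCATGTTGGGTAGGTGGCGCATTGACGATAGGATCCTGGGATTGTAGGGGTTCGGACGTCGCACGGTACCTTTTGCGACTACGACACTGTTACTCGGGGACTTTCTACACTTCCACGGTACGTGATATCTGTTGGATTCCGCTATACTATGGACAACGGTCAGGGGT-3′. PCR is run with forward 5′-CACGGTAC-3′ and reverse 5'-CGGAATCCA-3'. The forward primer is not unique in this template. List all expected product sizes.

The forward primer CACGGTAC matches the top strand at positions 108–115, 160–167.
The reverse primer's reverse complement is TGGATTCCG, matching at positions 179–187.
Each forward site pairs with the reverse site to give a product ending at position 187: sizes 80, 28 bp.

80 bp, 28 bp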